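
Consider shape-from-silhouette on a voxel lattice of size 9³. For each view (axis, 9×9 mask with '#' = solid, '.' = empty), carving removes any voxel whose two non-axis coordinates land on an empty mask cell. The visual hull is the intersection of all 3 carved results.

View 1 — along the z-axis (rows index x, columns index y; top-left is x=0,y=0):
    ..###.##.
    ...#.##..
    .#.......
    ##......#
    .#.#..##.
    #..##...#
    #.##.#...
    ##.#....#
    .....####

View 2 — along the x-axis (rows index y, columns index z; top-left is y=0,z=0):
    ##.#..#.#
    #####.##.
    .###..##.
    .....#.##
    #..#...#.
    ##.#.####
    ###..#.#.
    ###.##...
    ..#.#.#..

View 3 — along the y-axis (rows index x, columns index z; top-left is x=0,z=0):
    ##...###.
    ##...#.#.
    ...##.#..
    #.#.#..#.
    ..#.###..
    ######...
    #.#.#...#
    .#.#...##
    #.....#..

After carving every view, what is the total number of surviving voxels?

voxel count = 70

initial block: 9^3 = 729
step 1: project along z, AND mask (32/81) → |grid| = 288
step 2: project along x, AND mask (43/81) → |grid| = 150
step 3: project along y, AND mask (36/81) → |grid| = 70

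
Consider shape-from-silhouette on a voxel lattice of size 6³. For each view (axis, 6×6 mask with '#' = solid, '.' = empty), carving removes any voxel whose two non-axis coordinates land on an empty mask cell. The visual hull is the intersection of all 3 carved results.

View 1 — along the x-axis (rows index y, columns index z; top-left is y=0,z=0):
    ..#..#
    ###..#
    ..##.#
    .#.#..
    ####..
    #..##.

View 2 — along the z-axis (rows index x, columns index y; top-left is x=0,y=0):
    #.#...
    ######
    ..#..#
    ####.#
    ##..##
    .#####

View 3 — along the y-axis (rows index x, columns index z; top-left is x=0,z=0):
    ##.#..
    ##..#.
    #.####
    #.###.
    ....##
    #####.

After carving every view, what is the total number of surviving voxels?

full grid |V| = 216
  1. axis=0 (YZ plane), |mask|=18  ⇒  voxels=108
  2. axis=2 (XY plane), |mask|=24  ⇒  voxels=72
  3. axis=1 (XZ plane), |mask|=22  ⇒  voxels=40

|visual hull| = 40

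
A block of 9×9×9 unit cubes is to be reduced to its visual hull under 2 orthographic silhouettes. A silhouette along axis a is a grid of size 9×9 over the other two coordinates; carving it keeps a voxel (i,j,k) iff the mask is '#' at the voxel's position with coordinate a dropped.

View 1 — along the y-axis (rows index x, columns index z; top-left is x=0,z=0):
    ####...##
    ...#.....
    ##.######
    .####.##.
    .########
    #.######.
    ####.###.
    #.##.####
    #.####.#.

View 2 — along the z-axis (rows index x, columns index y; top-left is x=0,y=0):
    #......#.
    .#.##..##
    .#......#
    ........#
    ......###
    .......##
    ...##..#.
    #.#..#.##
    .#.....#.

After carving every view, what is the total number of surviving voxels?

initial block: 9^3 = 729
[1] y-view keeps 56 columns → grid now 504
[2] z-view keeps 25 columns → grid now 145

voxel count = 145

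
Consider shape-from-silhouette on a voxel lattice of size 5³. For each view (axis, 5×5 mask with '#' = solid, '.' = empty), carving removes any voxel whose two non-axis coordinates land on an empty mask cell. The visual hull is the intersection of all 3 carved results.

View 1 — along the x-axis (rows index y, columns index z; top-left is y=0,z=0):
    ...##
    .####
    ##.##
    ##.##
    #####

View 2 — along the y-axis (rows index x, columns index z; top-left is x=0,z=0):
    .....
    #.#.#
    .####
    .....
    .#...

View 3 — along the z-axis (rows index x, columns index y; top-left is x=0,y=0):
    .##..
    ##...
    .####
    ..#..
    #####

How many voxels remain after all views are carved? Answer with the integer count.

remaining voxels: 21

start: 5×5×5 = 125 voxels
after view 1 [x-axis, 19 of 25 cells solid] → remaining = 95
after view 2 [y-axis, 8 of 25 cells solid] → remaining = 30
after view 3 [z-axis, 14 of 25 cells solid] → remaining = 21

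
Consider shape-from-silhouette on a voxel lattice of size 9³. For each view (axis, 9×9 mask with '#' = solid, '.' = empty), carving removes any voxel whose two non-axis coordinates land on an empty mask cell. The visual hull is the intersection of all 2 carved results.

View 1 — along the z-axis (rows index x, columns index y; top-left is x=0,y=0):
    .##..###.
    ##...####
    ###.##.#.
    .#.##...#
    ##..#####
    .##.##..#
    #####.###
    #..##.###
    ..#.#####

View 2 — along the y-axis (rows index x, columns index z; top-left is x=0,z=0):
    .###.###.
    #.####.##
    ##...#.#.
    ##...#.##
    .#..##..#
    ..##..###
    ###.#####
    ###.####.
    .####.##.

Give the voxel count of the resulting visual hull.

|visual hull| = 311

start: 9×9×9 = 729 voxels
after view 1 [z-axis, 53 of 81 cells solid] → remaining = 477
after view 2 [y-axis, 52 of 81 cells solid] → remaining = 311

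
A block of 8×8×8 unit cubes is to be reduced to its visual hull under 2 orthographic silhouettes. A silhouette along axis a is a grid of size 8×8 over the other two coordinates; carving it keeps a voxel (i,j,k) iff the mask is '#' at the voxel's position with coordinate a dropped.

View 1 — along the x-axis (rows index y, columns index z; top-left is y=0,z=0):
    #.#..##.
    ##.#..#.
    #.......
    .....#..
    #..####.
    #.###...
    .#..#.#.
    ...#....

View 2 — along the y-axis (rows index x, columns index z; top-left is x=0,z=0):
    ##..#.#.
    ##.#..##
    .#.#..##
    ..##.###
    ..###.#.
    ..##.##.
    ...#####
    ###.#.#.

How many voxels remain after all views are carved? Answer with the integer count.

full grid |V| = 512
  1. axis=0 (YZ plane), |mask|=23  ⇒  voxels=184
  2. axis=1 (XZ plane), |mask|=36  ⇒  voxels=108

108 voxels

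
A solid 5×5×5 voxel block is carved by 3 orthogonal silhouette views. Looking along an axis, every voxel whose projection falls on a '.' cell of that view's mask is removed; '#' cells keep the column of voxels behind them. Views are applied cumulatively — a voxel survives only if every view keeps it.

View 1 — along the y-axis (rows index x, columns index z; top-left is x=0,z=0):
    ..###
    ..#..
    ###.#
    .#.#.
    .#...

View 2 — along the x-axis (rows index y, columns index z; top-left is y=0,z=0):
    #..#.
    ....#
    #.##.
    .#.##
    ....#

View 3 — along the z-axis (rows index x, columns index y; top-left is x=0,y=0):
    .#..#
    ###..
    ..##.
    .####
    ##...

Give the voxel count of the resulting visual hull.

remaining voxels: 10

initial block: 5^3 = 125
carve view 1 (along y, XZ-mask fill 11/25): 55 voxels remain
carve view 2 (along x, YZ-mask fill 10/25): 20 voxels remain
carve view 3 (along z, XY-mask fill 13/25): 10 voxels remain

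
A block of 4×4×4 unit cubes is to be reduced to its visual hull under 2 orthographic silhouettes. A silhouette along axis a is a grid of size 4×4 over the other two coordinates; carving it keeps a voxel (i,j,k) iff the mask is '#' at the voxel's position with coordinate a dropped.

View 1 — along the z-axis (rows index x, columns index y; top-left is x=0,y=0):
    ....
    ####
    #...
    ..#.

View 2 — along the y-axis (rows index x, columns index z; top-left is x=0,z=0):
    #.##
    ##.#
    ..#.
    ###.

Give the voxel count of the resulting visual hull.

voxel count = 16

start: 4×4×4 = 64 voxels
after view 1 [z-axis, 6 of 16 cells solid] → remaining = 24
after view 2 [y-axis, 10 of 16 cells solid] → remaining = 16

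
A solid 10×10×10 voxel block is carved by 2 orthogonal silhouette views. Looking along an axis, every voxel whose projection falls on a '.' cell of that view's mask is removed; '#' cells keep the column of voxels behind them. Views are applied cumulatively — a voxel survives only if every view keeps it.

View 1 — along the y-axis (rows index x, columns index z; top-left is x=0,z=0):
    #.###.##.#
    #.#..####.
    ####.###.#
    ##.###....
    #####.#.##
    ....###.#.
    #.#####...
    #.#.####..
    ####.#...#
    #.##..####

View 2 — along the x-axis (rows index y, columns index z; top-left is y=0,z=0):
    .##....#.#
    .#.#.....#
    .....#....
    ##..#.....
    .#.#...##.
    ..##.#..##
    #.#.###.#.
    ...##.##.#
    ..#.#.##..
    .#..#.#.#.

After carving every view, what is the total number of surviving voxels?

voxel count = 237

before carving: 1000 voxels (10×10×10)
[1] y-view keeps 63 columns → grid now 630
[2] x-view keeps 39 columns → grid now 237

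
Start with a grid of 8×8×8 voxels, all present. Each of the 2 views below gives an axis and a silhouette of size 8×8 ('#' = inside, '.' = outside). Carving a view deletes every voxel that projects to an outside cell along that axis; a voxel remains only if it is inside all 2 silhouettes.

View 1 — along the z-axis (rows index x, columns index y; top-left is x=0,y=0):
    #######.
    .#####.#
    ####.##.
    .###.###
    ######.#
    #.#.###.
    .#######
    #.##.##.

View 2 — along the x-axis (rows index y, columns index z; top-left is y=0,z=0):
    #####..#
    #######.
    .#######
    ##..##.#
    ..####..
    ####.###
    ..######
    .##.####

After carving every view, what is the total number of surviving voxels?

|visual hull| = 299

initial block: 8^3 = 512
after view 1 [z-axis, 49 of 64 cells solid] → remaining = 392
after view 2 [x-axis, 48 of 64 cells solid] → remaining = 299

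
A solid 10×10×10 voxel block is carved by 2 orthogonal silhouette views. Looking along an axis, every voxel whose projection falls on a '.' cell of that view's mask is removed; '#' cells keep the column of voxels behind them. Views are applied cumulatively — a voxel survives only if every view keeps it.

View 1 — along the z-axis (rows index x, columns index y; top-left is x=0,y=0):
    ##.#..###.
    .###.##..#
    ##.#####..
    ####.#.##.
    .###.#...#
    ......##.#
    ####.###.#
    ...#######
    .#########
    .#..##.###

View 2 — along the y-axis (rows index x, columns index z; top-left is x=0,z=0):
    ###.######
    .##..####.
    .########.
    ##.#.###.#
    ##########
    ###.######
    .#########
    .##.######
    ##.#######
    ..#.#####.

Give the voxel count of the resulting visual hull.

517 voxels

full grid |V| = 1000
V1 z: intersect with XY mask (64 set) -- 640 left
V2 y: intersect with XZ mask (81 set) -- 517 left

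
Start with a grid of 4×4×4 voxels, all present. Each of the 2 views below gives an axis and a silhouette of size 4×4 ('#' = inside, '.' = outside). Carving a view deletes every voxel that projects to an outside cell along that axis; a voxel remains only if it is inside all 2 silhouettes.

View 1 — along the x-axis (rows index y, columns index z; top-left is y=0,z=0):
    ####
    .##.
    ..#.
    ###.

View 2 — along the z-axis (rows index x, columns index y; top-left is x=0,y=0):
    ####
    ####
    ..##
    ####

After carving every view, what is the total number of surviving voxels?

start: 4×4×4 = 64 voxels
V1 x: intersect with YZ mask (10 set) -- 40 left
V2 z: intersect with XY mask (14 set) -- 34 left

|visual hull| = 34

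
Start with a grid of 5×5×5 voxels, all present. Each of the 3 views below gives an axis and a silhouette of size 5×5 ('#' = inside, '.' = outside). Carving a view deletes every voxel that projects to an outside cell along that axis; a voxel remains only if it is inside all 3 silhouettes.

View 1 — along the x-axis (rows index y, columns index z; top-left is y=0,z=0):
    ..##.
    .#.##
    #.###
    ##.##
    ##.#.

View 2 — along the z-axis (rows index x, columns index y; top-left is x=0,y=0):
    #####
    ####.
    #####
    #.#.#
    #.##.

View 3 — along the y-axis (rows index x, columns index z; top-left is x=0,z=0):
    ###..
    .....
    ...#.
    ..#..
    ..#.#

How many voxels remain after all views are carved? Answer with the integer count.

start: 5×5×5 = 125 voxels
[1] x-view keeps 16 columns → grid now 80
[2] z-view keeps 20 columns → grid now 64
[3] y-view keeps 7 columns → grid now 19

remaining voxels: 19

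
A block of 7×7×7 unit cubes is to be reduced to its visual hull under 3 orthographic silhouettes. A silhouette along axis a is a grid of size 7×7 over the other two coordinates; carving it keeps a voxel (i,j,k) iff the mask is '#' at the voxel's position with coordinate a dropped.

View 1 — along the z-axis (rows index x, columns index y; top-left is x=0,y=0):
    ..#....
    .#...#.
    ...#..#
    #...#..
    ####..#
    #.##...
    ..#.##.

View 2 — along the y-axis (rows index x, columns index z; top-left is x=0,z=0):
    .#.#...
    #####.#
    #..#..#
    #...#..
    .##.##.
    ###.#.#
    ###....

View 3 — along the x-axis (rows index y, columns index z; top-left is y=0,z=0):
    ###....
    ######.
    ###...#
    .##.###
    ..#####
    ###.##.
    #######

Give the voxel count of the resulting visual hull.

|visual hull| = 50

start: 7×7×7 = 343 voxels
[1] z-view keeps 18 columns → grid now 126
[2] y-view keeps 25 columns → grid now 68
[3] x-view keeps 35 columns → grid now 50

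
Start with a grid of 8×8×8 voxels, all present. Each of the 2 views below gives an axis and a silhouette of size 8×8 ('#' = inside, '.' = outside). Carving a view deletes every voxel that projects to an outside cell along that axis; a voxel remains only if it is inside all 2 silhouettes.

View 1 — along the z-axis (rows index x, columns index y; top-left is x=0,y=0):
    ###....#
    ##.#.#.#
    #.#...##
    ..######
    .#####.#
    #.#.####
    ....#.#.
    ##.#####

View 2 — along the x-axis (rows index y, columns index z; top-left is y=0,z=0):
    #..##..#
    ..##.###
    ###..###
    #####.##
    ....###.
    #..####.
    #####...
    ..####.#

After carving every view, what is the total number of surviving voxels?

initial block: 8^3 = 512
  1. axis=2 (XY plane), |mask|=40  ⇒  voxels=320
  2. axis=0 (YZ plane), |mask|=40  ⇒  voxels=198

|visual hull| = 198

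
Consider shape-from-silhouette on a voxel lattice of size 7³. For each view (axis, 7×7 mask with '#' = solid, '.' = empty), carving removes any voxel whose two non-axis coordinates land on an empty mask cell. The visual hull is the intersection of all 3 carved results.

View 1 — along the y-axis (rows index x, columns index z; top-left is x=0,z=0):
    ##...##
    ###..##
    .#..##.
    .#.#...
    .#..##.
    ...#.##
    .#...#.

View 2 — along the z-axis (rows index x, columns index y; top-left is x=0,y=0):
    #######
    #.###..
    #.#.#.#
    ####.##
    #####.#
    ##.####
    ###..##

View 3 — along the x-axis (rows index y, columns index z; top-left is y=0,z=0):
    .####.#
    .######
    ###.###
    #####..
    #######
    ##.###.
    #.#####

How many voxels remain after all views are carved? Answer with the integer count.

voxel count = 94

start: 7×7×7 = 343 voxels
carve view 1 (along y, XZ-mask fill 22/49): 154 voxels remain
carve view 2 (along z, XY-mask fill 38/49): 118 voxels remain
carve view 3 (along x, YZ-mask fill 40/49): 94 voxels remain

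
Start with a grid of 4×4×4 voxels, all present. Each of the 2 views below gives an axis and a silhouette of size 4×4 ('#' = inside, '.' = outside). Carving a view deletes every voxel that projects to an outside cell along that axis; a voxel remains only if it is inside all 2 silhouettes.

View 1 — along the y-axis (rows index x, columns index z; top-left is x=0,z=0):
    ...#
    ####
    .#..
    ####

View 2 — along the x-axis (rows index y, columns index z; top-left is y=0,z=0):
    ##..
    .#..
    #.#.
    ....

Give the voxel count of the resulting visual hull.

|visual hull| = 12

start: 4×4×4 = 64 voxels
carve view 1 (along y, XZ-mask fill 10/16): 40 voxels remain
carve view 2 (along x, YZ-mask fill 5/16): 12 voxels remain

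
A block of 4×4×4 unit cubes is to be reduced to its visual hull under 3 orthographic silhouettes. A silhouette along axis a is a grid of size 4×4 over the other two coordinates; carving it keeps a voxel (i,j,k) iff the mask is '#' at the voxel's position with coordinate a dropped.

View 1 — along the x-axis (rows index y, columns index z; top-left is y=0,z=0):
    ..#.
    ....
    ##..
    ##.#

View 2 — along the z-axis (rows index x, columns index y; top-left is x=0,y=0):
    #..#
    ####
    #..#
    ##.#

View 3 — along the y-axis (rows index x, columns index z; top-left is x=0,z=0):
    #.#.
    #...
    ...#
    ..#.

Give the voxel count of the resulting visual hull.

voxel count = 6

start: 4×4×4 = 64 voxels
[1] x-view keeps 6 columns → grid now 24
[2] z-view keeps 11 columns → grid now 18
[3] y-view keeps 5 columns → grid now 6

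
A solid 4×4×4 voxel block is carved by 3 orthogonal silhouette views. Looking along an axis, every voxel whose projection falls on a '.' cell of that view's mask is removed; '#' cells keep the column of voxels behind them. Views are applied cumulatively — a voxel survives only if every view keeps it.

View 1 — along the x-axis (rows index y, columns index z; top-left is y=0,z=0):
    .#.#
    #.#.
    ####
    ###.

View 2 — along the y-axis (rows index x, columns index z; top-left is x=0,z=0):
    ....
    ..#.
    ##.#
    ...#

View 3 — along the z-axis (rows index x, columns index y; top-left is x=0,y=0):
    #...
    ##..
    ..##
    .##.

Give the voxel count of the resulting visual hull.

initial block: 4^3 = 64
  1. axis=0 (YZ plane), |mask|=11  ⇒  voxels=44
  2. axis=1 (XZ plane), |mask|=5  ⇒  voxels=13
  3. axis=2 (XY plane), |mask|=7  ⇒  voxels=7

|visual hull| = 7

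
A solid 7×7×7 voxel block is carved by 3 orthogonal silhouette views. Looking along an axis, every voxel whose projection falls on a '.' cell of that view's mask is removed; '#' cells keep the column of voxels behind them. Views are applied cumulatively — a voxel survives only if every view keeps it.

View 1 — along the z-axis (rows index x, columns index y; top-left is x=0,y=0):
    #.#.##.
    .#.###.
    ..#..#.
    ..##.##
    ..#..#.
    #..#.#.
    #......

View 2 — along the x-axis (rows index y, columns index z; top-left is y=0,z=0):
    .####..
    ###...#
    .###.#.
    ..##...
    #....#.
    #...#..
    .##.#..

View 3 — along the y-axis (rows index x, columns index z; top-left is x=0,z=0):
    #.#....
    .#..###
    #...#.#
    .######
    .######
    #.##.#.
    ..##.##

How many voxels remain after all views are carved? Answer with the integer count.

initial block: 7^3 = 343
V1 z: intersect with XY mask (20 set) -- 140 left
V2 x: intersect with YZ mask (21 set) -- 57 left
V3 y: intersect with XZ mask (29 set) -- 32 left

32 voxels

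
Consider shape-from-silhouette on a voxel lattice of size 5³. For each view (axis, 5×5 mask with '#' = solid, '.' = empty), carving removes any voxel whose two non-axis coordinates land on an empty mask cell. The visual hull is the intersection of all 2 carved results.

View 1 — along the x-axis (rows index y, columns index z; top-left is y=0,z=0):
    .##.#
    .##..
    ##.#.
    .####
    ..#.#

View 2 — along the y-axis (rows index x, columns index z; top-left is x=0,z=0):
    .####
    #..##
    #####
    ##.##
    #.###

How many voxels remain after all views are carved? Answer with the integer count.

start: 5×5×5 = 125 voxels
after view 1 [x-axis, 14 of 25 cells solid] → remaining = 70
after view 2 [y-axis, 20 of 25 cells solid] → remaining = 53

|visual hull| = 53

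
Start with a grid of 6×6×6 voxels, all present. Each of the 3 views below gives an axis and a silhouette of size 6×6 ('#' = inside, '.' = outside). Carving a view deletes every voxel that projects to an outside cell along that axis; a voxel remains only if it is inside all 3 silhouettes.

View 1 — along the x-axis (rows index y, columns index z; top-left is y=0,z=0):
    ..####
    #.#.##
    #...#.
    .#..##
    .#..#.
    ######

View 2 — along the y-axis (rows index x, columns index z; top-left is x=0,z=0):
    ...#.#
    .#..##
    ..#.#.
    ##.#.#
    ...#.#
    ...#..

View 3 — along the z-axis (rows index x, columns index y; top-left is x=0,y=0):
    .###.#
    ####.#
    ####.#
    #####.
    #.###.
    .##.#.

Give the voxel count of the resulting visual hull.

start: 6×6×6 = 216 voxels
carve view 1 (along x, YZ-mask fill 21/36): 126 voxels remain
carve view 2 (along y, XZ-mask fill 14/36): 48 voxels remain
carve view 3 (along z, XY-mask fill 26/36): 34 voxels remain

remaining voxels: 34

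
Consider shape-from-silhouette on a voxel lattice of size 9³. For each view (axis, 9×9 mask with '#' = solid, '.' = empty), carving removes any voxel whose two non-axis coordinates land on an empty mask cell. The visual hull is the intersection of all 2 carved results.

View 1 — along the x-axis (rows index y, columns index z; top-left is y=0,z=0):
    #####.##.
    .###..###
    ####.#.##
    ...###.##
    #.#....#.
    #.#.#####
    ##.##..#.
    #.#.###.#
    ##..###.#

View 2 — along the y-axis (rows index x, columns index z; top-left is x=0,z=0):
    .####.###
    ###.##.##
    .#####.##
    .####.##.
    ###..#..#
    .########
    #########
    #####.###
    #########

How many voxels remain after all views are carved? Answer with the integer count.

full grid |V| = 729
  1. axis=0 (YZ plane), |mask|=52  ⇒  voxels=468
  2. axis=1 (XZ plane), |mask|=66  ⇒  voxels=381

381 voxels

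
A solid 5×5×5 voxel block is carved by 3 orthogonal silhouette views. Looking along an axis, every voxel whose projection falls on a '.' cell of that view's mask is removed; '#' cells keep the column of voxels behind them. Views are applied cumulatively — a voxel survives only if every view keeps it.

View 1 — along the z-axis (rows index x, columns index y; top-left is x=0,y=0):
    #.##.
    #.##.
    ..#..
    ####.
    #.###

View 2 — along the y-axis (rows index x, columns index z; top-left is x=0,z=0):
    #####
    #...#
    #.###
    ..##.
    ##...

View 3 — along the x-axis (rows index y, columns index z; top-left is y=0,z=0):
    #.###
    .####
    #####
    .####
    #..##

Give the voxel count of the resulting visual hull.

remaining voxels: 35

initial block: 5^3 = 125
  1. axis=2 (XY plane), |mask|=15  ⇒  voxels=75
  2. axis=1 (XZ plane), |mask|=15  ⇒  voxels=41
  3. axis=0 (YZ plane), |mask|=20  ⇒  voxels=35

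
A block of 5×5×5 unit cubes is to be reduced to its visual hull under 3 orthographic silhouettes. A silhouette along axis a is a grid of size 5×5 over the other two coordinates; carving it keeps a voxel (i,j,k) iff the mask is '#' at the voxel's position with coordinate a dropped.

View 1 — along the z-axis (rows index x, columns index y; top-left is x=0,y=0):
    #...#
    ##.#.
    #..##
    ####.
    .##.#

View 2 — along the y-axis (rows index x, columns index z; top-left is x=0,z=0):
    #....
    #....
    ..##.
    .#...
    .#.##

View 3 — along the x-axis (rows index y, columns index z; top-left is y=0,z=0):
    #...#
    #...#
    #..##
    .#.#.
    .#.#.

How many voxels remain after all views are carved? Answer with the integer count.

voxel count = 11

start: 5×5×5 = 125 voxels
V1 z: intersect with XY mask (15 set) -- 75 left
V2 y: intersect with XZ mask (8 set) -- 24 left
V3 x: intersect with YZ mask (11 set) -- 11 left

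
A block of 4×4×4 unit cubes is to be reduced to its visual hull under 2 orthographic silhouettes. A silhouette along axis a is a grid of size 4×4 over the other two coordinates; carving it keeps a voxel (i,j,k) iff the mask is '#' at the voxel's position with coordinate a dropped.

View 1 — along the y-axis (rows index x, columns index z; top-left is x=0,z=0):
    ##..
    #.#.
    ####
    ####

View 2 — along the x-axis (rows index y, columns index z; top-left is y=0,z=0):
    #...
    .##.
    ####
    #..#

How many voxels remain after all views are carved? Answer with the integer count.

remaining voxels: 28

initial block: 4^3 = 64
[1] y-view keeps 12 columns → grid now 48
[2] x-view keeps 9 columns → grid now 28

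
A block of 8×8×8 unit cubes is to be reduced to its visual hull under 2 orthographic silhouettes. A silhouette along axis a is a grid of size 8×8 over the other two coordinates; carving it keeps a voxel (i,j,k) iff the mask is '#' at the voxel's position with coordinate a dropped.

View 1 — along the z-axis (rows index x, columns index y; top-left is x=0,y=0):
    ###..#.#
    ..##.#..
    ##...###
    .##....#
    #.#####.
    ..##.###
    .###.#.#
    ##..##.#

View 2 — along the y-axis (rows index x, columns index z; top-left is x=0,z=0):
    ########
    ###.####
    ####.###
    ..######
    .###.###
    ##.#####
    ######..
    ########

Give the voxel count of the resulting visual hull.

255 voxels

start: 8×8×8 = 512 voxels
carve view 1 (along z, XY-mask fill 37/64): 296 voxels remain
carve view 2 (along y, XZ-mask fill 55/64): 255 voxels remain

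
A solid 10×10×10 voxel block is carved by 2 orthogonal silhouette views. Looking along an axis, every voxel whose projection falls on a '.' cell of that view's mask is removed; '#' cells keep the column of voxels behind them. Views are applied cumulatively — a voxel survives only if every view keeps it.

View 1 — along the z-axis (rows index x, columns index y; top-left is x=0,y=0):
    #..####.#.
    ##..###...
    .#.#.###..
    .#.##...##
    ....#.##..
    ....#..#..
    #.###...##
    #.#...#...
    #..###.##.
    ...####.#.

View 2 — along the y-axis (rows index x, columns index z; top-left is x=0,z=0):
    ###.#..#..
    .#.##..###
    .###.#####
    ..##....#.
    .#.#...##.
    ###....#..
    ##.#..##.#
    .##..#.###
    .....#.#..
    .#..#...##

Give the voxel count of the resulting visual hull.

remaining voxels: 221

before carving: 1000 voxels (10×10×10)
after view 1 [z-axis, 46 of 100 cells solid] → remaining = 460
after view 2 [y-axis, 48 of 100 cells solid] → remaining = 221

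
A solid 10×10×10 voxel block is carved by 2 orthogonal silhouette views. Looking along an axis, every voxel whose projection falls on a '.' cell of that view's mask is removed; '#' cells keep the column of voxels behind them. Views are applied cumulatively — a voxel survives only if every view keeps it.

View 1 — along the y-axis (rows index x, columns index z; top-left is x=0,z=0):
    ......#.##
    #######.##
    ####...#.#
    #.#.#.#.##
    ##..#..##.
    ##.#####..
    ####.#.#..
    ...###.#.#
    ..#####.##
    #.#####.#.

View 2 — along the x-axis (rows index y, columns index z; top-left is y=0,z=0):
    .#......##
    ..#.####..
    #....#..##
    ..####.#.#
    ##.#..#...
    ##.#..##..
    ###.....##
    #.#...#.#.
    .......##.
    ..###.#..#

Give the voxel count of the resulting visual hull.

262 voxels

initial block: 10^3 = 1000
[1] y-view keeps 61 columns → grid now 610
[2] x-view keeps 43 columns → grid now 262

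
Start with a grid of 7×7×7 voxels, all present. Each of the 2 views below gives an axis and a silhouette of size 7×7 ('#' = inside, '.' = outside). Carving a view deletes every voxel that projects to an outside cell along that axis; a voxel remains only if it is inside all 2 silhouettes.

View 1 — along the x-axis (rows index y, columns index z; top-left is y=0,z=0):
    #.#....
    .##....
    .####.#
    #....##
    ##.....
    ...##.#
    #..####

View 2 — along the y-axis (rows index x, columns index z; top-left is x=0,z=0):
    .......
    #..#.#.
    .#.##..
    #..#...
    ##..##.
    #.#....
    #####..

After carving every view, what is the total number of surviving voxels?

voxel count = 60

initial block: 7^3 = 343
V1 x: intersect with YZ mask (22 set) -- 154 left
V2 y: intersect with XZ mask (19 set) -- 60 left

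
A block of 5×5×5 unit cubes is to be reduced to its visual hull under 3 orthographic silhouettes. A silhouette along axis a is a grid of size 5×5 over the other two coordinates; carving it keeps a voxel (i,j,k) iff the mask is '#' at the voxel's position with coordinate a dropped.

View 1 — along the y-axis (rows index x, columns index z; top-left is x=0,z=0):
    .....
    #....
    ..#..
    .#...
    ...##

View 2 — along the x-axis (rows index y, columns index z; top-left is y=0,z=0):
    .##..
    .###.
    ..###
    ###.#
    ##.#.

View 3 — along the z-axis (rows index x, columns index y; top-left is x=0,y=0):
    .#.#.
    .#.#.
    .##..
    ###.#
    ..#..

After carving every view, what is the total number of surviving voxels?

initial block: 5^3 = 125
carve view 1 (along y, XZ-mask fill 5/25): 25 voxels remain
carve view 2 (along x, YZ-mask fill 15/25): 15 voxels remain
carve view 3 (along z, XY-mask fill 11/25): 8 voxels remain

|visual hull| = 8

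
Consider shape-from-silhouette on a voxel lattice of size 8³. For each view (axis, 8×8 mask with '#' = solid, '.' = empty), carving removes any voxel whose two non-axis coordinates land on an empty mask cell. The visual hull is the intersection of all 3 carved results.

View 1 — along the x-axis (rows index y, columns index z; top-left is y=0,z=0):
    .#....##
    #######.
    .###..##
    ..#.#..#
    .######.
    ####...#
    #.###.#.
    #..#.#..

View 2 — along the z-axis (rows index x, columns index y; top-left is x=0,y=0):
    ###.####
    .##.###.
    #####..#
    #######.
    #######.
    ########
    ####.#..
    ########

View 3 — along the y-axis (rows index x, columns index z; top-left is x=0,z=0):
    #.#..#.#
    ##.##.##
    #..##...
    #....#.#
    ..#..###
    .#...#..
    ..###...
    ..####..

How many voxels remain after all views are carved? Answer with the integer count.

before carving: 512 voxels (8×8×8)
carve view 1 (along x, YZ-mask fill 37/64): 296 voxels remain
carve view 2 (along z, XY-mask fill 53/64): 254 voxels remain
carve view 3 (along y, XZ-mask fill 29/64): 107 voxels remain

|visual hull| = 107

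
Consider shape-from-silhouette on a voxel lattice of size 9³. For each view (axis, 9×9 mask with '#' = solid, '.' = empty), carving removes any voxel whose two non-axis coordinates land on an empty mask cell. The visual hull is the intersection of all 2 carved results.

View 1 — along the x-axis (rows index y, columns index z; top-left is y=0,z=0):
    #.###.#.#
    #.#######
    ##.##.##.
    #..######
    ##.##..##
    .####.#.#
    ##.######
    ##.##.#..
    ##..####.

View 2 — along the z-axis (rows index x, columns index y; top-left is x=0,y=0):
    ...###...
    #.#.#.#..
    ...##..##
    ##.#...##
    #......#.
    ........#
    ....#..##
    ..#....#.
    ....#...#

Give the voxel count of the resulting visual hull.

initial block: 9^3 = 729
carve view 1 (along x, YZ-mask fill 58/81): 522 voxels remain
carve view 2 (along z, XY-mask fill 26/81): 158 voxels remain

158 voxels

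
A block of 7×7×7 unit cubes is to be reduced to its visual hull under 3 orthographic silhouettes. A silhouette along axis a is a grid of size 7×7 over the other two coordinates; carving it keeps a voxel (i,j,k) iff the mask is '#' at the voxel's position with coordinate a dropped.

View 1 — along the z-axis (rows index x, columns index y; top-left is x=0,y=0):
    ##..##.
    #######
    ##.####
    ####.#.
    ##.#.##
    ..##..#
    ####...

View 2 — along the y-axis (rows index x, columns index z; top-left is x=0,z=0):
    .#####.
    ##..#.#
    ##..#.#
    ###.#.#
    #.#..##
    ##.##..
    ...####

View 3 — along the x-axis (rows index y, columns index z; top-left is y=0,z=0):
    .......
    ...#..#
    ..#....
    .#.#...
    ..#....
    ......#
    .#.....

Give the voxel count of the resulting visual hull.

22 voxels

initial block: 7^3 = 343
step 1: project along z, AND mask (34/49) → |grid| = 238
step 2: project along y, AND mask (30/49) → |grid| = 145
step 3: project along x, AND mask (8/49) → |grid| = 22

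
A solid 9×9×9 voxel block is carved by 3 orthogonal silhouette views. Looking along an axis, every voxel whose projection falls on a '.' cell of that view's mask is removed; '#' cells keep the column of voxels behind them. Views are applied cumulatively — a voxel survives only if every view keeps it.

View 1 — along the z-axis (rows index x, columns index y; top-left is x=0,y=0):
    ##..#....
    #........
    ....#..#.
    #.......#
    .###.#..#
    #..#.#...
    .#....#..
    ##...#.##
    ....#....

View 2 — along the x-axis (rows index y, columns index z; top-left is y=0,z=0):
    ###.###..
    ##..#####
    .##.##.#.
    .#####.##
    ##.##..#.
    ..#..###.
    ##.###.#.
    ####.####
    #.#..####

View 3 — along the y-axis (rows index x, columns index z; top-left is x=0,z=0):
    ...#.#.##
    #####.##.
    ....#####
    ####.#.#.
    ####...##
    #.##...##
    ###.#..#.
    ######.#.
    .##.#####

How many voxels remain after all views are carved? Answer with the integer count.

|visual hull| = 85

initial block: 9^3 = 729
step 1: project along z, AND mask (24/81) → |grid| = 216
step 2: project along x, AND mask (54/81) → |grid| = 144
step 3: project along y, AND mask (52/81) → |grid| = 85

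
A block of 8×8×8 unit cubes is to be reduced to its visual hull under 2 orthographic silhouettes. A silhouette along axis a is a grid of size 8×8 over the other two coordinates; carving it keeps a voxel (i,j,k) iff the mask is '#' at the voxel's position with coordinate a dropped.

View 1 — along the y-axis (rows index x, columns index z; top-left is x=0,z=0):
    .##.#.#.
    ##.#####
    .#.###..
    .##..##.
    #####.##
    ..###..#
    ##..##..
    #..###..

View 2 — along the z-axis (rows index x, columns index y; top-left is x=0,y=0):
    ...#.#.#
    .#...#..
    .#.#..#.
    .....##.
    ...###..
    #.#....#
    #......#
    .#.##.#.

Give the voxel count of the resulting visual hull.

voxel count = 103

start: 8×8×8 = 512 voxels
step 1: project along y, AND mask (38/64) → |grid| = 304
step 2: project along z, AND mask (22/64) → |grid| = 103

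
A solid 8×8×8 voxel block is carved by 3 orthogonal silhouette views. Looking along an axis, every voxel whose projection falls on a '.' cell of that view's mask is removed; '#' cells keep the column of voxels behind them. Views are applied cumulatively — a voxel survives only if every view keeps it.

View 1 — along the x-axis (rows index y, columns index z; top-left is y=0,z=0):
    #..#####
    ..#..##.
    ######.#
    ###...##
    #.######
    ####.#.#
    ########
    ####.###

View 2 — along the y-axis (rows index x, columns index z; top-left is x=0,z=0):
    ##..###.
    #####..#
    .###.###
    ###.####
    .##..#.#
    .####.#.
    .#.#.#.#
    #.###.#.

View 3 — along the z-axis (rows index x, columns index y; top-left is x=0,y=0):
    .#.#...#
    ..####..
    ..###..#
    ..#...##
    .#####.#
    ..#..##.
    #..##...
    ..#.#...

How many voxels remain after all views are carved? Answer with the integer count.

initial block: 8^3 = 512
after view 1 [x-axis, 49 of 64 cells solid] → remaining = 392
after view 2 [y-axis, 42 of 64 cells solid] → remaining = 255
after view 3 [z-axis, 28 of 64 cells solid] → remaining = 117

|visual hull| = 117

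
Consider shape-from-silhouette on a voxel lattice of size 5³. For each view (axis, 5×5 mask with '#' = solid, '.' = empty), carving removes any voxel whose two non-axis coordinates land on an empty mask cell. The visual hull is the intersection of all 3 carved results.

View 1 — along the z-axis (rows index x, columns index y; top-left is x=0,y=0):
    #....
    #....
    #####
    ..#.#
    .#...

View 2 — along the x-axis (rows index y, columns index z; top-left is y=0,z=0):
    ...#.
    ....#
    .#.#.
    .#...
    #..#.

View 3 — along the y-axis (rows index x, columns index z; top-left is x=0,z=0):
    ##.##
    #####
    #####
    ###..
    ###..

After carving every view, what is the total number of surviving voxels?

initial block: 5^3 = 125
V1 z: intersect with XY mask (10 set) -- 50 left
V2 x: intersect with YZ mask (7 set) -- 14 left
V3 y: intersect with XZ mask (20 set) -- 11 left

|visual hull| = 11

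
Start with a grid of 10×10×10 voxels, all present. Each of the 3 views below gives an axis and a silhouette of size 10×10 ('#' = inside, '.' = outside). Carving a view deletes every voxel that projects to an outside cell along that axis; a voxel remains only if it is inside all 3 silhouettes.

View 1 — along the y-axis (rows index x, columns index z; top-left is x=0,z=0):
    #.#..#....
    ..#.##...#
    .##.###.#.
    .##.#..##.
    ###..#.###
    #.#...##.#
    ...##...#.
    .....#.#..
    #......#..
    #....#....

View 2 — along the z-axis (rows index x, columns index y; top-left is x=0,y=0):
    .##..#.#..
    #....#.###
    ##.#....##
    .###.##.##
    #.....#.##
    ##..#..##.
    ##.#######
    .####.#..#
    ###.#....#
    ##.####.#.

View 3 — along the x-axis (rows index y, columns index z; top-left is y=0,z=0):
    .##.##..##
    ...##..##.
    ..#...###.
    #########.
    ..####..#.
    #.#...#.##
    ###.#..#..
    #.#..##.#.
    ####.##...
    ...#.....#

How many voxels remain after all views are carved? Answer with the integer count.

initial block: 10^3 = 1000
step 1: project along y, AND mask (39/100) → |grid| = 390
step 2: project along z, AND mask (57/100) → |grid| = 213
step 3: project along x, AND mask (51/100) → |grid| = 109

remaining voxels: 109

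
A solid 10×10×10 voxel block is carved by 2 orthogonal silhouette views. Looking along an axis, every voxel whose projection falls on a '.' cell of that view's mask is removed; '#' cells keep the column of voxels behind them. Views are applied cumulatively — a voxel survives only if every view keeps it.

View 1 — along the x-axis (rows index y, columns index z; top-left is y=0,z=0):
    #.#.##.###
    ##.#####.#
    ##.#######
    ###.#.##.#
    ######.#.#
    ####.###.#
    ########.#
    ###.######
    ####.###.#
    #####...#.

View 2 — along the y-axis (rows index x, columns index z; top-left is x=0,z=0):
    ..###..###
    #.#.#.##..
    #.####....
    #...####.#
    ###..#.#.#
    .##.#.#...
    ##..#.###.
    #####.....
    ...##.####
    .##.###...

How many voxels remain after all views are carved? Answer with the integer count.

start: 10×10×10 = 1000 voxels
after view 1 [x-axis, 79 of 100 cells solid] → remaining = 790
after view 2 [y-axis, 54 of 100 cells solid] → remaining = 437

remaining voxels: 437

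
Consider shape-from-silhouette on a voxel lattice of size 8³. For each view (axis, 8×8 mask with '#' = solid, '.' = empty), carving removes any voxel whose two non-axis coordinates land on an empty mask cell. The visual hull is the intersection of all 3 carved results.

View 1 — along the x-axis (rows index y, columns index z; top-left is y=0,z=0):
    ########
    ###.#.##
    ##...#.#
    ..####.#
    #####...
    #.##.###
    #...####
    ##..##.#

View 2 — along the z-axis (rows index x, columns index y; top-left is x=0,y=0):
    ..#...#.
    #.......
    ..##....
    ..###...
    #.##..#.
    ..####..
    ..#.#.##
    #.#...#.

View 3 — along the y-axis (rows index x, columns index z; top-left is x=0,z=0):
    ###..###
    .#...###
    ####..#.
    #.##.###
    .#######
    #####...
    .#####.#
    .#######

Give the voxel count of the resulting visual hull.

initial block: 8^3 = 512
step 1: project along x, AND mask (44/64) → |grid| = 352
step 2: project along z, AND mask (23/64) → |grid| = 118
step 3: project along y, AND mask (46/64) → |grid| = 86

|visual hull| = 86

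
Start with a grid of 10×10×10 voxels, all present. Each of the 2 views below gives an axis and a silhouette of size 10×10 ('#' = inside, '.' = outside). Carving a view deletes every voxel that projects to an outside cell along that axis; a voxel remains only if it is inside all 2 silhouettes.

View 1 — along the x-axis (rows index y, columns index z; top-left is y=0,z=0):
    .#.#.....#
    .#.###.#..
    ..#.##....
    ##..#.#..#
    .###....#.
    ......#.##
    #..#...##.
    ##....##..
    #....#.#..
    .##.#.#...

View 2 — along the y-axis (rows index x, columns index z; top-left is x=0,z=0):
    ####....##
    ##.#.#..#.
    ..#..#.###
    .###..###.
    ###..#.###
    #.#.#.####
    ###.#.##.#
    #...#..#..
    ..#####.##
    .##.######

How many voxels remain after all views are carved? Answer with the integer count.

voxel count = 228

before carving: 1000 voxels (10×10×10)
  1. axis=0 (YZ plane), |mask|=38  ⇒  voxels=380
  2. axis=1 (XZ plane), |mask|=61  ⇒  voxels=228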